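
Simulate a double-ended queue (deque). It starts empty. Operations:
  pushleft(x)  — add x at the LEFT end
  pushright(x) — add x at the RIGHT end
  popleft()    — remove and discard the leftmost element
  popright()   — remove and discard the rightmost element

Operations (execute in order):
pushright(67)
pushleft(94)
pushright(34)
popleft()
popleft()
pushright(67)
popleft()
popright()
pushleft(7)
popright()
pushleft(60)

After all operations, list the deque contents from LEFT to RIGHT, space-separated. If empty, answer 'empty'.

Answer: 60

Derivation:
pushright(67): [67]
pushleft(94): [94, 67]
pushright(34): [94, 67, 34]
popleft(): [67, 34]
popleft(): [34]
pushright(67): [34, 67]
popleft(): [67]
popright(): []
pushleft(7): [7]
popright(): []
pushleft(60): [60]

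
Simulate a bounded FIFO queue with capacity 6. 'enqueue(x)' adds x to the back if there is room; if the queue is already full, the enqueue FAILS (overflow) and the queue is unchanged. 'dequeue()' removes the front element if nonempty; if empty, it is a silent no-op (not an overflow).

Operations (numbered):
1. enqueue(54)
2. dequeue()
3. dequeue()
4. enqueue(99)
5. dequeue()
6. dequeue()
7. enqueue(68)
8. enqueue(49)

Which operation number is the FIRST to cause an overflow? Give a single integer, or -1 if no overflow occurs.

Answer: -1

Derivation:
1. enqueue(54): size=1
2. dequeue(): size=0
3. dequeue(): empty, no-op, size=0
4. enqueue(99): size=1
5. dequeue(): size=0
6. dequeue(): empty, no-op, size=0
7. enqueue(68): size=1
8. enqueue(49): size=2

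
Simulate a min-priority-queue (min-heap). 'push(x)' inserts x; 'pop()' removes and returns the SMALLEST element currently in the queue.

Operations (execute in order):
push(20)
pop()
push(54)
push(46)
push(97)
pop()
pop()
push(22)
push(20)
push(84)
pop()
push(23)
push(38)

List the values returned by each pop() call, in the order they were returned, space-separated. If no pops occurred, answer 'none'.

push(20): heap contents = [20]
pop() → 20: heap contents = []
push(54): heap contents = [54]
push(46): heap contents = [46, 54]
push(97): heap contents = [46, 54, 97]
pop() → 46: heap contents = [54, 97]
pop() → 54: heap contents = [97]
push(22): heap contents = [22, 97]
push(20): heap contents = [20, 22, 97]
push(84): heap contents = [20, 22, 84, 97]
pop() → 20: heap contents = [22, 84, 97]
push(23): heap contents = [22, 23, 84, 97]
push(38): heap contents = [22, 23, 38, 84, 97]

Answer: 20 46 54 20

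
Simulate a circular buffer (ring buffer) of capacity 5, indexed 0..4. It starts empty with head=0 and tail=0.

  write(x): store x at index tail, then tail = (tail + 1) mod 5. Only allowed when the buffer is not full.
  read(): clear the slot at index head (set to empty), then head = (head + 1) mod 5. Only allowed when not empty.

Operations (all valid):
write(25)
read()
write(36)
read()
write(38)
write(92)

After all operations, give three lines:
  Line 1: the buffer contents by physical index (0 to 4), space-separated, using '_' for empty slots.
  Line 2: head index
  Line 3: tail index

write(25): buf=[25 _ _ _ _], head=0, tail=1, size=1
read(): buf=[_ _ _ _ _], head=1, tail=1, size=0
write(36): buf=[_ 36 _ _ _], head=1, tail=2, size=1
read(): buf=[_ _ _ _ _], head=2, tail=2, size=0
write(38): buf=[_ _ 38 _ _], head=2, tail=3, size=1
write(92): buf=[_ _ 38 92 _], head=2, tail=4, size=2

Answer: _ _ 38 92 _
2
4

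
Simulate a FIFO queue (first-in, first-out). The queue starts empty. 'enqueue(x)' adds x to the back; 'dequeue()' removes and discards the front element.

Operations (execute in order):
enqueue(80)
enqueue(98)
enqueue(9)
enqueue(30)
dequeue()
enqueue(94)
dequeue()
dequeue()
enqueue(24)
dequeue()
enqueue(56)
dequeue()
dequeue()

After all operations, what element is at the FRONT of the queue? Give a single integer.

enqueue(80): queue = [80]
enqueue(98): queue = [80, 98]
enqueue(9): queue = [80, 98, 9]
enqueue(30): queue = [80, 98, 9, 30]
dequeue(): queue = [98, 9, 30]
enqueue(94): queue = [98, 9, 30, 94]
dequeue(): queue = [9, 30, 94]
dequeue(): queue = [30, 94]
enqueue(24): queue = [30, 94, 24]
dequeue(): queue = [94, 24]
enqueue(56): queue = [94, 24, 56]
dequeue(): queue = [24, 56]
dequeue(): queue = [56]

Answer: 56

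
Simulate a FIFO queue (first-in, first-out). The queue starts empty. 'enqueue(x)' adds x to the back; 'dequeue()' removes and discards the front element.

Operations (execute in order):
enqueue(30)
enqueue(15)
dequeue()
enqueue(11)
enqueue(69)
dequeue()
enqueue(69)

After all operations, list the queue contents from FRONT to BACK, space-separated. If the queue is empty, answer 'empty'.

enqueue(30): [30]
enqueue(15): [30, 15]
dequeue(): [15]
enqueue(11): [15, 11]
enqueue(69): [15, 11, 69]
dequeue(): [11, 69]
enqueue(69): [11, 69, 69]

Answer: 11 69 69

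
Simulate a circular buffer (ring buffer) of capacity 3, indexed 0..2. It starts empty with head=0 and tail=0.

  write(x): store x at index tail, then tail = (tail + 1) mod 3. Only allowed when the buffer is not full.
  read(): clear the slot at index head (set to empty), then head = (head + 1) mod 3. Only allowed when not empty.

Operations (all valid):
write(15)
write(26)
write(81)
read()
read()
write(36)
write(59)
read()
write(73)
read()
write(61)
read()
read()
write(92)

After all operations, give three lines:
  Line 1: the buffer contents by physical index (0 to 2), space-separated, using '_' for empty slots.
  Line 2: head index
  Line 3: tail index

Answer: 61 92 _
0
2

Derivation:
write(15): buf=[15 _ _], head=0, tail=1, size=1
write(26): buf=[15 26 _], head=0, tail=2, size=2
write(81): buf=[15 26 81], head=0, tail=0, size=3
read(): buf=[_ 26 81], head=1, tail=0, size=2
read(): buf=[_ _ 81], head=2, tail=0, size=1
write(36): buf=[36 _ 81], head=2, tail=1, size=2
write(59): buf=[36 59 81], head=2, tail=2, size=3
read(): buf=[36 59 _], head=0, tail=2, size=2
write(73): buf=[36 59 73], head=0, tail=0, size=3
read(): buf=[_ 59 73], head=1, tail=0, size=2
write(61): buf=[61 59 73], head=1, tail=1, size=3
read(): buf=[61 _ 73], head=2, tail=1, size=2
read(): buf=[61 _ _], head=0, tail=1, size=1
write(92): buf=[61 92 _], head=0, tail=2, size=2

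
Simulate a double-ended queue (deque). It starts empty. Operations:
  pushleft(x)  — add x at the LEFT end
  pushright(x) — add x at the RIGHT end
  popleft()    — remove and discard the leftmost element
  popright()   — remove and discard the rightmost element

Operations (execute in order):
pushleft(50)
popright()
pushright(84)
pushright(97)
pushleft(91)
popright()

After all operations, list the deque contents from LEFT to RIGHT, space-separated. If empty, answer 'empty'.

pushleft(50): [50]
popright(): []
pushright(84): [84]
pushright(97): [84, 97]
pushleft(91): [91, 84, 97]
popright(): [91, 84]

Answer: 91 84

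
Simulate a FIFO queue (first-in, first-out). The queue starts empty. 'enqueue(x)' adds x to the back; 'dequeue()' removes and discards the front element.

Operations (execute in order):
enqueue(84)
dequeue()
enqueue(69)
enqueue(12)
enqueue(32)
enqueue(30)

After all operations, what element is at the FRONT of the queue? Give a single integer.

enqueue(84): queue = [84]
dequeue(): queue = []
enqueue(69): queue = [69]
enqueue(12): queue = [69, 12]
enqueue(32): queue = [69, 12, 32]
enqueue(30): queue = [69, 12, 32, 30]

Answer: 69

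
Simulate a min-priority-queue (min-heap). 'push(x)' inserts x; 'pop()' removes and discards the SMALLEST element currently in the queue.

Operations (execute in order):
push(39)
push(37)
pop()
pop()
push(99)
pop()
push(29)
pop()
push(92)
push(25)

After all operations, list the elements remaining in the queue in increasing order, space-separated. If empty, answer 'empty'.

Answer: 25 92

Derivation:
push(39): heap contents = [39]
push(37): heap contents = [37, 39]
pop() → 37: heap contents = [39]
pop() → 39: heap contents = []
push(99): heap contents = [99]
pop() → 99: heap contents = []
push(29): heap contents = [29]
pop() → 29: heap contents = []
push(92): heap contents = [92]
push(25): heap contents = [25, 92]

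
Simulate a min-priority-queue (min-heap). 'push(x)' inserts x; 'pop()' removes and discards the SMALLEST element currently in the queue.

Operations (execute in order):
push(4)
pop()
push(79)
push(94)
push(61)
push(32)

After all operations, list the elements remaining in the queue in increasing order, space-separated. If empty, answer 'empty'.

Answer: 32 61 79 94

Derivation:
push(4): heap contents = [4]
pop() → 4: heap contents = []
push(79): heap contents = [79]
push(94): heap contents = [79, 94]
push(61): heap contents = [61, 79, 94]
push(32): heap contents = [32, 61, 79, 94]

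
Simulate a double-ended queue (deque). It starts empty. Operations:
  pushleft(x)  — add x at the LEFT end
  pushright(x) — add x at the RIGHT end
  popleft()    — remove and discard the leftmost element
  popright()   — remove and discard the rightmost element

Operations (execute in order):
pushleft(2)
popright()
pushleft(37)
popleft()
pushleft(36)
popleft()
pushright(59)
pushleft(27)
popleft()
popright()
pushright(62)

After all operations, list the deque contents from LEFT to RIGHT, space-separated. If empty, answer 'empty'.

pushleft(2): [2]
popright(): []
pushleft(37): [37]
popleft(): []
pushleft(36): [36]
popleft(): []
pushright(59): [59]
pushleft(27): [27, 59]
popleft(): [59]
popright(): []
pushright(62): [62]

Answer: 62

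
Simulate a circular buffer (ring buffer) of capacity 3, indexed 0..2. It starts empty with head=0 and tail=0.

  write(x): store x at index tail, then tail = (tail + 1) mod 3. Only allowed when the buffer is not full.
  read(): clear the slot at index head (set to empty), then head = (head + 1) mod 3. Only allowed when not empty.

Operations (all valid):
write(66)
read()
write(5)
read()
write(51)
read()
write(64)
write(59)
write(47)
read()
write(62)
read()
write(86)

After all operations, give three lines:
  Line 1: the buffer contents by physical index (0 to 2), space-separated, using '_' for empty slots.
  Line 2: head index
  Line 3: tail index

write(66): buf=[66 _ _], head=0, tail=1, size=1
read(): buf=[_ _ _], head=1, tail=1, size=0
write(5): buf=[_ 5 _], head=1, tail=2, size=1
read(): buf=[_ _ _], head=2, tail=2, size=0
write(51): buf=[_ _ 51], head=2, tail=0, size=1
read(): buf=[_ _ _], head=0, tail=0, size=0
write(64): buf=[64 _ _], head=0, tail=1, size=1
write(59): buf=[64 59 _], head=0, tail=2, size=2
write(47): buf=[64 59 47], head=0, tail=0, size=3
read(): buf=[_ 59 47], head=1, tail=0, size=2
write(62): buf=[62 59 47], head=1, tail=1, size=3
read(): buf=[62 _ 47], head=2, tail=1, size=2
write(86): buf=[62 86 47], head=2, tail=2, size=3

Answer: 62 86 47
2
2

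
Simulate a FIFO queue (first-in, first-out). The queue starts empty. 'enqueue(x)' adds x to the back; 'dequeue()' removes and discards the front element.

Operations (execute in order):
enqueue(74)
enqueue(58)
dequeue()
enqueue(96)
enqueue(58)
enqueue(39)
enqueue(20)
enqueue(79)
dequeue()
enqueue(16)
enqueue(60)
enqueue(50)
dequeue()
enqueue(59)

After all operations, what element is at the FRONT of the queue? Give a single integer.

enqueue(74): queue = [74]
enqueue(58): queue = [74, 58]
dequeue(): queue = [58]
enqueue(96): queue = [58, 96]
enqueue(58): queue = [58, 96, 58]
enqueue(39): queue = [58, 96, 58, 39]
enqueue(20): queue = [58, 96, 58, 39, 20]
enqueue(79): queue = [58, 96, 58, 39, 20, 79]
dequeue(): queue = [96, 58, 39, 20, 79]
enqueue(16): queue = [96, 58, 39, 20, 79, 16]
enqueue(60): queue = [96, 58, 39, 20, 79, 16, 60]
enqueue(50): queue = [96, 58, 39, 20, 79, 16, 60, 50]
dequeue(): queue = [58, 39, 20, 79, 16, 60, 50]
enqueue(59): queue = [58, 39, 20, 79, 16, 60, 50, 59]

Answer: 58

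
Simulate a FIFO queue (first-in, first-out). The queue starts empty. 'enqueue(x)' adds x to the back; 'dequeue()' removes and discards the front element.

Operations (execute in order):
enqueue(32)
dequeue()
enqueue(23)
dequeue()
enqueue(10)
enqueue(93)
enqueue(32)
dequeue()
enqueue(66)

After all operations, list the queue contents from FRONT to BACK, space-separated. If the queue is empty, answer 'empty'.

Answer: 93 32 66

Derivation:
enqueue(32): [32]
dequeue(): []
enqueue(23): [23]
dequeue(): []
enqueue(10): [10]
enqueue(93): [10, 93]
enqueue(32): [10, 93, 32]
dequeue(): [93, 32]
enqueue(66): [93, 32, 66]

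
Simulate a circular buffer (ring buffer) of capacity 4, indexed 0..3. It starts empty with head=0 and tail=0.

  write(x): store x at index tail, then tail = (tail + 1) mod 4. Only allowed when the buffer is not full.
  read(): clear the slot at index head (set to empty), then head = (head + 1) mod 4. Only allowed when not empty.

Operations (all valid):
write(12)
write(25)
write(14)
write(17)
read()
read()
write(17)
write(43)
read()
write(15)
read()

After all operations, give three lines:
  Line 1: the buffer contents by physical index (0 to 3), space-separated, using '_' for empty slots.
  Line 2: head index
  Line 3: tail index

Answer: 17 43 15 _
0
3

Derivation:
write(12): buf=[12 _ _ _], head=0, tail=1, size=1
write(25): buf=[12 25 _ _], head=0, tail=2, size=2
write(14): buf=[12 25 14 _], head=0, tail=3, size=3
write(17): buf=[12 25 14 17], head=0, tail=0, size=4
read(): buf=[_ 25 14 17], head=1, tail=0, size=3
read(): buf=[_ _ 14 17], head=2, tail=0, size=2
write(17): buf=[17 _ 14 17], head=2, tail=1, size=3
write(43): buf=[17 43 14 17], head=2, tail=2, size=4
read(): buf=[17 43 _ 17], head=3, tail=2, size=3
write(15): buf=[17 43 15 17], head=3, tail=3, size=4
read(): buf=[17 43 15 _], head=0, tail=3, size=3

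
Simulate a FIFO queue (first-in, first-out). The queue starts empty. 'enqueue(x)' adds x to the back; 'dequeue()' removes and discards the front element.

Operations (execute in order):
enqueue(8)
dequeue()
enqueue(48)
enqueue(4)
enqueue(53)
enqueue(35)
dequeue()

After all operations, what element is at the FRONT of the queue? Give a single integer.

Answer: 4

Derivation:
enqueue(8): queue = [8]
dequeue(): queue = []
enqueue(48): queue = [48]
enqueue(4): queue = [48, 4]
enqueue(53): queue = [48, 4, 53]
enqueue(35): queue = [48, 4, 53, 35]
dequeue(): queue = [4, 53, 35]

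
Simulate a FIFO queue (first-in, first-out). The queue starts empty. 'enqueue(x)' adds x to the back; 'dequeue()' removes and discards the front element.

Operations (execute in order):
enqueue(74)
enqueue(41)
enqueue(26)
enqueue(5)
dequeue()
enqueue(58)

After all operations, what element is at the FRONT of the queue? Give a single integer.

Answer: 41

Derivation:
enqueue(74): queue = [74]
enqueue(41): queue = [74, 41]
enqueue(26): queue = [74, 41, 26]
enqueue(5): queue = [74, 41, 26, 5]
dequeue(): queue = [41, 26, 5]
enqueue(58): queue = [41, 26, 5, 58]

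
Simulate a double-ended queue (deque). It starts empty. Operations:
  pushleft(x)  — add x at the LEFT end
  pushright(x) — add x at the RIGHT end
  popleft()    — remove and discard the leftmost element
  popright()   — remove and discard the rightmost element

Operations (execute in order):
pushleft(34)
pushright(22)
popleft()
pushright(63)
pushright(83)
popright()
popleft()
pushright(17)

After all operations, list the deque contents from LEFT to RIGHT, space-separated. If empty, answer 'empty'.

Answer: 63 17

Derivation:
pushleft(34): [34]
pushright(22): [34, 22]
popleft(): [22]
pushright(63): [22, 63]
pushright(83): [22, 63, 83]
popright(): [22, 63]
popleft(): [63]
pushright(17): [63, 17]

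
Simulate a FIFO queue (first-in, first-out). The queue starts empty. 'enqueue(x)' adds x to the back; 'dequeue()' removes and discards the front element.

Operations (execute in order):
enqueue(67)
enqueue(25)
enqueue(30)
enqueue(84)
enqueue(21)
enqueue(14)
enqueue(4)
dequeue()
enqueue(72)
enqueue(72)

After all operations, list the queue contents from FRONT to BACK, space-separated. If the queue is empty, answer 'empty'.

Answer: 25 30 84 21 14 4 72 72

Derivation:
enqueue(67): [67]
enqueue(25): [67, 25]
enqueue(30): [67, 25, 30]
enqueue(84): [67, 25, 30, 84]
enqueue(21): [67, 25, 30, 84, 21]
enqueue(14): [67, 25, 30, 84, 21, 14]
enqueue(4): [67, 25, 30, 84, 21, 14, 4]
dequeue(): [25, 30, 84, 21, 14, 4]
enqueue(72): [25, 30, 84, 21, 14, 4, 72]
enqueue(72): [25, 30, 84, 21, 14, 4, 72, 72]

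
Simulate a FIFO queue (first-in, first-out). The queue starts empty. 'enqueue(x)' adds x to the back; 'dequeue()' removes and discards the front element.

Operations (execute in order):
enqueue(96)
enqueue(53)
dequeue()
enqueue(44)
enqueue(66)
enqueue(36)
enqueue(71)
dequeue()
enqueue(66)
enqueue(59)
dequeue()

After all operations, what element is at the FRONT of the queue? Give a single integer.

enqueue(96): queue = [96]
enqueue(53): queue = [96, 53]
dequeue(): queue = [53]
enqueue(44): queue = [53, 44]
enqueue(66): queue = [53, 44, 66]
enqueue(36): queue = [53, 44, 66, 36]
enqueue(71): queue = [53, 44, 66, 36, 71]
dequeue(): queue = [44, 66, 36, 71]
enqueue(66): queue = [44, 66, 36, 71, 66]
enqueue(59): queue = [44, 66, 36, 71, 66, 59]
dequeue(): queue = [66, 36, 71, 66, 59]

Answer: 66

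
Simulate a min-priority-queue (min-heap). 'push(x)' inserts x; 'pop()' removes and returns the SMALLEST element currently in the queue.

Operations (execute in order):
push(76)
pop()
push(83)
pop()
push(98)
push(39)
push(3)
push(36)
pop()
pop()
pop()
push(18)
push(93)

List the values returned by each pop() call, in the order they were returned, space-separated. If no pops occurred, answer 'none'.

Answer: 76 83 3 36 39

Derivation:
push(76): heap contents = [76]
pop() → 76: heap contents = []
push(83): heap contents = [83]
pop() → 83: heap contents = []
push(98): heap contents = [98]
push(39): heap contents = [39, 98]
push(3): heap contents = [3, 39, 98]
push(36): heap contents = [3, 36, 39, 98]
pop() → 3: heap contents = [36, 39, 98]
pop() → 36: heap contents = [39, 98]
pop() → 39: heap contents = [98]
push(18): heap contents = [18, 98]
push(93): heap contents = [18, 93, 98]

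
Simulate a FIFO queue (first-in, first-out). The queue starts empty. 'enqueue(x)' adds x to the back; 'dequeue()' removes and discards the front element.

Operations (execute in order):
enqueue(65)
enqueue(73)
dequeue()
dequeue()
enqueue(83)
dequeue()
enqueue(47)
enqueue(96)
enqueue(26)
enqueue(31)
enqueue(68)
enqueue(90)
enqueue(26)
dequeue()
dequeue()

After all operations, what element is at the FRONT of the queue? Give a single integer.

enqueue(65): queue = [65]
enqueue(73): queue = [65, 73]
dequeue(): queue = [73]
dequeue(): queue = []
enqueue(83): queue = [83]
dequeue(): queue = []
enqueue(47): queue = [47]
enqueue(96): queue = [47, 96]
enqueue(26): queue = [47, 96, 26]
enqueue(31): queue = [47, 96, 26, 31]
enqueue(68): queue = [47, 96, 26, 31, 68]
enqueue(90): queue = [47, 96, 26, 31, 68, 90]
enqueue(26): queue = [47, 96, 26, 31, 68, 90, 26]
dequeue(): queue = [96, 26, 31, 68, 90, 26]
dequeue(): queue = [26, 31, 68, 90, 26]

Answer: 26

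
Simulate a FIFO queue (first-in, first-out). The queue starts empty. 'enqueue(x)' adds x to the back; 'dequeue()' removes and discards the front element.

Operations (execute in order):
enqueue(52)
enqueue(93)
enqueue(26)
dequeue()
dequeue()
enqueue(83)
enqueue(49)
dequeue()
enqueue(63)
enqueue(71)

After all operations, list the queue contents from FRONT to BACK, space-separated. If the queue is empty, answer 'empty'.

Answer: 83 49 63 71

Derivation:
enqueue(52): [52]
enqueue(93): [52, 93]
enqueue(26): [52, 93, 26]
dequeue(): [93, 26]
dequeue(): [26]
enqueue(83): [26, 83]
enqueue(49): [26, 83, 49]
dequeue(): [83, 49]
enqueue(63): [83, 49, 63]
enqueue(71): [83, 49, 63, 71]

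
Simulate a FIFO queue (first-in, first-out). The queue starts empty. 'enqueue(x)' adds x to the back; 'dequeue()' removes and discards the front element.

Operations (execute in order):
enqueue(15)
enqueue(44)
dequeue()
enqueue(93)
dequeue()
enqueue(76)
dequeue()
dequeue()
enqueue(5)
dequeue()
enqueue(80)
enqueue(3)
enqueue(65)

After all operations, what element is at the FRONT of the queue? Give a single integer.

enqueue(15): queue = [15]
enqueue(44): queue = [15, 44]
dequeue(): queue = [44]
enqueue(93): queue = [44, 93]
dequeue(): queue = [93]
enqueue(76): queue = [93, 76]
dequeue(): queue = [76]
dequeue(): queue = []
enqueue(5): queue = [5]
dequeue(): queue = []
enqueue(80): queue = [80]
enqueue(3): queue = [80, 3]
enqueue(65): queue = [80, 3, 65]

Answer: 80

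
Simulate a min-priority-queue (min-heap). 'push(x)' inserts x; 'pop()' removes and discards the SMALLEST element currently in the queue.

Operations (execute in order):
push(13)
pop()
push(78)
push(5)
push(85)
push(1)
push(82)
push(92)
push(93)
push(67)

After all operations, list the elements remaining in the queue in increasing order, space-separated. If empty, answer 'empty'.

Answer: 1 5 67 78 82 85 92 93

Derivation:
push(13): heap contents = [13]
pop() → 13: heap contents = []
push(78): heap contents = [78]
push(5): heap contents = [5, 78]
push(85): heap contents = [5, 78, 85]
push(1): heap contents = [1, 5, 78, 85]
push(82): heap contents = [1, 5, 78, 82, 85]
push(92): heap contents = [1, 5, 78, 82, 85, 92]
push(93): heap contents = [1, 5, 78, 82, 85, 92, 93]
push(67): heap contents = [1, 5, 67, 78, 82, 85, 92, 93]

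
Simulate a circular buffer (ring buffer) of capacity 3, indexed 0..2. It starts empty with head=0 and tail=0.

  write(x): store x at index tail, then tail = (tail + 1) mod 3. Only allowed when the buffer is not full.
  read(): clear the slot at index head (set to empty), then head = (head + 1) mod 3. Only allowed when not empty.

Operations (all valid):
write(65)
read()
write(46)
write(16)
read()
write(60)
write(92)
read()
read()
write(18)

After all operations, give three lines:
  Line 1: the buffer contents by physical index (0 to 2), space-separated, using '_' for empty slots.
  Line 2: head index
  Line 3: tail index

write(65): buf=[65 _ _], head=0, tail=1, size=1
read(): buf=[_ _ _], head=1, tail=1, size=0
write(46): buf=[_ 46 _], head=1, tail=2, size=1
write(16): buf=[_ 46 16], head=1, tail=0, size=2
read(): buf=[_ _ 16], head=2, tail=0, size=1
write(60): buf=[60 _ 16], head=2, tail=1, size=2
write(92): buf=[60 92 16], head=2, tail=2, size=3
read(): buf=[60 92 _], head=0, tail=2, size=2
read(): buf=[_ 92 _], head=1, tail=2, size=1
write(18): buf=[_ 92 18], head=1, tail=0, size=2

Answer: _ 92 18
1
0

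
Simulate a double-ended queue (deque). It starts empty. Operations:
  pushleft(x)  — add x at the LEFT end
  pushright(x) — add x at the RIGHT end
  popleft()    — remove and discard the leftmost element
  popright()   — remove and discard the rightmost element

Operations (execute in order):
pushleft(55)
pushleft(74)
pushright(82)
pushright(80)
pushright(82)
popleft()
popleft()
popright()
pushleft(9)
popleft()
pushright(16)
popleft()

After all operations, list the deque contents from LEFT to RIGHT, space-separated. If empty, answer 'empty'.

Answer: 80 16

Derivation:
pushleft(55): [55]
pushleft(74): [74, 55]
pushright(82): [74, 55, 82]
pushright(80): [74, 55, 82, 80]
pushright(82): [74, 55, 82, 80, 82]
popleft(): [55, 82, 80, 82]
popleft(): [82, 80, 82]
popright(): [82, 80]
pushleft(9): [9, 82, 80]
popleft(): [82, 80]
pushright(16): [82, 80, 16]
popleft(): [80, 16]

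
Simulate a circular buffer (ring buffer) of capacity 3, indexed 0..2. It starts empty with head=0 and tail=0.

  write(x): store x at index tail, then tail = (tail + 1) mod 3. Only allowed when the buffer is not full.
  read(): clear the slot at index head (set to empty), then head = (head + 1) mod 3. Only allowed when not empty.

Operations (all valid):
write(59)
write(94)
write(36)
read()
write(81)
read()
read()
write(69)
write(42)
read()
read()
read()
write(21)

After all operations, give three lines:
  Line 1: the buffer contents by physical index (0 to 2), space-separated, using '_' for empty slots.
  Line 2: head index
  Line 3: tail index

Answer: 21 _ _
0
1

Derivation:
write(59): buf=[59 _ _], head=0, tail=1, size=1
write(94): buf=[59 94 _], head=0, tail=2, size=2
write(36): buf=[59 94 36], head=0, tail=0, size=3
read(): buf=[_ 94 36], head=1, tail=0, size=2
write(81): buf=[81 94 36], head=1, tail=1, size=3
read(): buf=[81 _ 36], head=2, tail=1, size=2
read(): buf=[81 _ _], head=0, tail=1, size=1
write(69): buf=[81 69 _], head=0, tail=2, size=2
write(42): buf=[81 69 42], head=0, tail=0, size=3
read(): buf=[_ 69 42], head=1, tail=0, size=2
read(): buf=[_ _ 42], head=2, tail=0, size=1
read(): buf=[_ _ _], head=0, tail=0, size=0
write(21): buf=[21 _ _], head=0, tail=1, size=1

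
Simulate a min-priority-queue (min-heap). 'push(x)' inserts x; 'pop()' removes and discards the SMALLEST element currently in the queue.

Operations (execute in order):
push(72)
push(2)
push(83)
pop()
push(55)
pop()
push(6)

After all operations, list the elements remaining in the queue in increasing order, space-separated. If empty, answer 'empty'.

Answer: 6 72 83

Derivation:
push(72): heap contents = [72]
push(2): heap contents = [2, 72]
push(83): heap contents = [2, 72, 83]
pop() → 2: heap contents = [72, 83]
push(55): heap contents = [55, 72, 83]
pop() → 55: heap contents = [72, 83]
push(6): heap contents = [6, 72, 83]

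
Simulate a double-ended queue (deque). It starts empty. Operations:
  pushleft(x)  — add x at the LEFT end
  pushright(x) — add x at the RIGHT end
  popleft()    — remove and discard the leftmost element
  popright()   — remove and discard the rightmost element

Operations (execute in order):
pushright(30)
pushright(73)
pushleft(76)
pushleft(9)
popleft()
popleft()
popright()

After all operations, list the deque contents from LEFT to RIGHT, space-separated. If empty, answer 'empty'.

Answer: 30

Derivation:
pushright(30): [30]
pushright(73): [30, 73]
pushleft(76): [76, 30, 73]
pushleft(9): [9, 76, 30, 73]
popleft(): [76, 30, 73]
popleft(): [30, 73]
popright(): [30]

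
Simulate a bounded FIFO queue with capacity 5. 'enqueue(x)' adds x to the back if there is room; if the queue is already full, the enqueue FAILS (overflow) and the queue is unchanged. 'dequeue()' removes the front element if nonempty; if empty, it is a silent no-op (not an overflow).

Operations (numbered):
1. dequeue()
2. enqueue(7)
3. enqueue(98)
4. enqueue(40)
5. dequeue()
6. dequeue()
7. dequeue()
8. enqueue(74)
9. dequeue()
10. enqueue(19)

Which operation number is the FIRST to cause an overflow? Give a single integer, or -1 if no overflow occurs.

Answer: -1

Derivation:
1. dequeue(): empty, no-op, size=0
2. enqueue(7): size=1
3. enqueue(98): size=2
4. enqueue(40): size=3
5. dequeue(): size=2
6. dequeue(): size=1
7. dequeue(): size=0
8. enqueue(74): size=1
9. dequeue(): size=0
10. enqueue(19): size=1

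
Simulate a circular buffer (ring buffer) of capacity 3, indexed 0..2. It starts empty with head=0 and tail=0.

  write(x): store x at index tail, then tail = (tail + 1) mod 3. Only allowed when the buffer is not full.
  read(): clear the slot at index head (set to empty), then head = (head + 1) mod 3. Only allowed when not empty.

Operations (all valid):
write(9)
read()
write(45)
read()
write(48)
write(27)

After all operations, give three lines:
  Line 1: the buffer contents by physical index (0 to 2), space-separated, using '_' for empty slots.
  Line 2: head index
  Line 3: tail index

write(9): buf=[9 _ _], head=0, tail=1, size=1
read(): buf=[_ _ _], head=1, tail=1, size=0
write(45): buf=[_ 45 _], head=1, tail=2, size=1
read(): buf=[_ _ _], head=2, tail=2, size=0
write(48): buf=[_ _ 48], head=2, tail=0, size=1
write(27): buf=[27 _ 48], head=2, tail=1, size=2

Answer: 27 _ 48
2
1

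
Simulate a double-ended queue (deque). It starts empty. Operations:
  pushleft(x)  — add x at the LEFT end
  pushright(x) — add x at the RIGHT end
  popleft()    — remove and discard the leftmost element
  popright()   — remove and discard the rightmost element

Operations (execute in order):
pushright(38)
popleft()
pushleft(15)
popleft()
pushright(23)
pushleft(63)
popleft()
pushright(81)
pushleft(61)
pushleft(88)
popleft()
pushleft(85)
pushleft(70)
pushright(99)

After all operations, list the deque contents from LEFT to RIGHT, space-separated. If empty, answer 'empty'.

Answer: 70 85 61 23 81 99

Derivation:
pushright(38): [38]
popleft(): []
pushleft(15): [15]
popleft(): []
pushright(23): [23]
pushleft(63): [63, 23]
popleft(): [23]
pushright(81): [23, 81]
pushleft(61): [61, 23, 81]
pushleft(88): [88, 61, 23, 81]
popleft(): [61, 23, 81]
pushleft(85): [85, 61, 23, 81]
pushleft(70): [70, 85, 61, 23, 81]
pushright(99): [70, 85, 61, 23, 81, 99]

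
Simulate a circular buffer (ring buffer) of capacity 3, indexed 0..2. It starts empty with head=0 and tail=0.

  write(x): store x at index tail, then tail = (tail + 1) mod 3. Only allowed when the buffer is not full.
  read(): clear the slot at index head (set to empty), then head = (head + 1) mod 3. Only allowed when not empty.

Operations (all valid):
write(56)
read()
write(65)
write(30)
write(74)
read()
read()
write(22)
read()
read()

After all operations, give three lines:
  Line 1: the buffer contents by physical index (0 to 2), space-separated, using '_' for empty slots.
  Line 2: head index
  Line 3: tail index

Answer: _ _ _
2
2

Derivation:
write(56): buf=[56 _ _], head=0, tail=1, size=1
read(): buf=[_ _ _], head=1, tail=1, size=0
write(65): buf=[_ 65 _], head=1, tail=2, size=1
write(30): buf=[_ 65 30], head=1, tail=0, size=2
write(74): buf=[74 65 30], head=1, tail=1, size=3
read(): buf=[74 _ 30], head=2, tail=1, size=2
read(): buf=[74 _ _], head=0, tail=1, size=1
write(22): buf=[74 22 _], head=0, tail=2, size=2
read(): buf=[_ 22 _], head=1, tail=2, size=1
read(): buf=[_ _ _], head=2, tail=2, size=0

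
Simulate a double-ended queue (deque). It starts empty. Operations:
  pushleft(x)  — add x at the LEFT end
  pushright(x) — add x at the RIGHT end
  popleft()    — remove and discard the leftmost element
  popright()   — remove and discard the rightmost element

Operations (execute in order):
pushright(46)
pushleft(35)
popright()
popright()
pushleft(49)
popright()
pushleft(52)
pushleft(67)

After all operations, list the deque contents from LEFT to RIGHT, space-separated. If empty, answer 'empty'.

Answer: 67 52

Derivation:
pushright(46): [46]
pushleft(35): [35, 46]
popright(): [35]
popright(): []
pushleft(49): [49]
popright(): []
pushleft(52): [52]
pushleft(67): [67, 52]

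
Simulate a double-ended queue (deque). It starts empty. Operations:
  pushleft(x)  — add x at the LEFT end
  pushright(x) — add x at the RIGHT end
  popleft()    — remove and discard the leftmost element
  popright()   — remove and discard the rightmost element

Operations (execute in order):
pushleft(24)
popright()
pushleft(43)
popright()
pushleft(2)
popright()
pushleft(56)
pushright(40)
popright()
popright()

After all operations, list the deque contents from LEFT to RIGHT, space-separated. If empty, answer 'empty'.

pushleft(24): [24]
popright(): []
pushleft(43): [43]
popright(): []
pushleft(2): [2]
popright(): []
pushleft(56): [56]
pushright(40): [56, 40]
popright(): [56]
popright(): []

Answer: empty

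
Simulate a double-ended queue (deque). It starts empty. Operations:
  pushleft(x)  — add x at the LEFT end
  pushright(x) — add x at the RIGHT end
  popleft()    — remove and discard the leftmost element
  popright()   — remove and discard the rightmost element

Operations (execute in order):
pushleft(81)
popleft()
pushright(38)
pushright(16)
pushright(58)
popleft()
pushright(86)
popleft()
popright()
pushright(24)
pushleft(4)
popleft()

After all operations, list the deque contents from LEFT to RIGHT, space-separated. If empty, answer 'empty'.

pushleft(81): [81]
popleft(): []
pushright(38): [38]
pushright(16): [38, 16]
pushright(58): [38, 16, 58]
popleft(): [16, 58]
pushright(86): [16, 58, 86]
popleft(): [58, 86]
popright(): [58]
pushright(24): [58, 24]
pushleft(4): [4, 58, 24]
popleft(): [58, 24]

Answer: 58 24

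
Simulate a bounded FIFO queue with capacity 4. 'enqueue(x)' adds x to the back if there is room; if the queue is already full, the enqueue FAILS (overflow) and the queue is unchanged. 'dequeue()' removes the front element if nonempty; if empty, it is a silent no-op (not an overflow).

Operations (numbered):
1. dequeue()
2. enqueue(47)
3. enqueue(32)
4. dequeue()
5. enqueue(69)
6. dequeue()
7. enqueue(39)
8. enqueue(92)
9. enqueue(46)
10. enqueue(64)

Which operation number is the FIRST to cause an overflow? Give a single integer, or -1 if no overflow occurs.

1. dequeue(): empty, no-op, size=0
2. enqueue(47): size=1
3. enqueue(32): size=2
4. dequeue(): size=1
5. enqueue(69): size=2
6. dequeue(): size=1
7. enqueue(39): size=2
8. enqueue(92): size=3
9. enqueue(46): size=4
10. enqueue(64): size=4=cap → OVERFLOW (fail)

Answer: 10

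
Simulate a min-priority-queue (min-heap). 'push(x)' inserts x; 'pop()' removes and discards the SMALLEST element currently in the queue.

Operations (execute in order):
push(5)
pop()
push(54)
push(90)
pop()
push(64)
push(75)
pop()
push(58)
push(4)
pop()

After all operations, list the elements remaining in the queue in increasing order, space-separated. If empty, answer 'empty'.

Answer: 58 75 90

Derivation:
push(5): heap contents = [5]
pop() → 5: heap contents = []
push(54): heap contents = [54]
push(90): heap contents = [54, 90]
pop() → 54: heap contents = [90]
push(64): heap contents = [64, 90]
push(75): heap contents = [64, 75, 90]
pop() → 64: heap contents = [75, 90]
push(58): heap contents = [58, 75, 90]
push(4): heap contents = [4, 58, 75, 90]
pop() → 4: heap contents = [58, 75, 90]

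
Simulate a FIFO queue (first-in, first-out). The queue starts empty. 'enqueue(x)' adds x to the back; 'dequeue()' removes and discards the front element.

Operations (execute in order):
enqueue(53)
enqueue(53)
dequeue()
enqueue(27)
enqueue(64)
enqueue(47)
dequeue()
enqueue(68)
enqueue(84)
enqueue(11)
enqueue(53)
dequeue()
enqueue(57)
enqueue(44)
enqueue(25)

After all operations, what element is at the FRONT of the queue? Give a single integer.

enqueue(53): queue = [53]
enqueue(53): queue = [53, 53]
dequeue(): queue = [53]
enqueue(27): queue = [53, 27]
enqueue(64): queue = [53, 27, 64]
enqueue(47): queue = [53, 27, 64, 47]
dequeue(): queue = [27, 64, 47]
enqueue(68): queue = [27, 64, 47, 68]
enqueue(84): queue = [27, 64, 47, 68, 84]
enqueue(11): queue = [27, 64, 47, 68, 84, 11]
enqueue(53): queue = [27, 64, 47, 68, 84, 11, 53]
dequeue(): queue = [64, 47, 68, 84, 11, 53]
enqueue(57): queue = [64, 47, 68, 84, 11, 53, 57]
enqueue(44): queue = [64, 47, 68, 84, 11, 53, 57, 44]
enqueue(25): queue = [64, 47, 68, 84, 11, 53, 57, 44, 25]

Answer: 64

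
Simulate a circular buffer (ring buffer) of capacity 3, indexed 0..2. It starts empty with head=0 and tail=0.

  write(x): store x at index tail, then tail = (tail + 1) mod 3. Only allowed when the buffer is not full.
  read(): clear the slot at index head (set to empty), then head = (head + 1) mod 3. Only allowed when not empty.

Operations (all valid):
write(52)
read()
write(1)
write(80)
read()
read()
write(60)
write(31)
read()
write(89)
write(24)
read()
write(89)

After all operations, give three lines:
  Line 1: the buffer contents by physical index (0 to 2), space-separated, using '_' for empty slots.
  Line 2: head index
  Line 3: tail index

Answer: 24 89 89
2
2

Derivation:
write(52): buf=[52 _ _], head=0, tail=1, size=1
read(): buf=[_ _ _], head=1, tail=1, size=0
write(1): buf=[_ 1 _], head=1, tail=2, size=1
write(80): buf=[_ 1 80], head=1, tail=0, size=2
read(): buf=[_ _ 80], head=2, tail=0, size=1
read(): buf=[_ _ _], head=0, tail=0, size=0
write(60): buf=[60 _ _], head=0, tail=1, size=1
write(31): buf=[60 31 _], head=0, tail=2, size=2
read(): buf=[_ 31 _], head=1, tail=2, size=1
write(89): buf=[_ 31 89], head=1, tail=0, size=2
write(24): buf=[24 31 89], head=1, tail=1, size=3
read(): buf=[24 _ 89], head=2, tail=1, size=2
write(89): buf=[24 89 89], head=2, tail=2, size=3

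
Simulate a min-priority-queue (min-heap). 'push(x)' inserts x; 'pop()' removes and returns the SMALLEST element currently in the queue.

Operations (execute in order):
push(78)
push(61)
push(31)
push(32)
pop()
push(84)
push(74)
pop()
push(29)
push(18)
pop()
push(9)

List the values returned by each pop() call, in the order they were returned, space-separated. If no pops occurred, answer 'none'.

Answer: 31 32 18

Derivation:
push(78): heap contents = [78]
push(61): heap contents = [61, 78]
push(31): heap contents = [31, 61, 78]
push(32): heap contents = [31, 32, 61, 78]
pop() → 31: heap contents = [32, 61, 78]
push(84): heap contents = [32, 61, 78, 84]
push(74): heap contents = [32, 61, 74, 78, 84]
pop() → 32: heap contents = [61, 74, 78, 84]
push(29): heap contents = [29, 61, 74, 78, 84]
push(18): heap contents = [18, 29, 61, 74, 78, 84]
pop() → 18: heap contents = [29, 61, 74, 78, 84]
push(9): heap contents = [9, 29, 61, 74, 78, 84]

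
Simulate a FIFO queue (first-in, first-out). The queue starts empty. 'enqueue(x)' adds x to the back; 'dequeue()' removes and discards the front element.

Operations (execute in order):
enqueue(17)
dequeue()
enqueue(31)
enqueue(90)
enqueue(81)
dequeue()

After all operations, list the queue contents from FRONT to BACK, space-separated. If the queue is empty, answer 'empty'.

enqueue(17): [17]
dequeue(): []
enqueue(31): [31]
enqueue(90): [31, 90]
enqueue(81): [31, 90, 81]
dequeue(): [90, 81]

Answer: 90 81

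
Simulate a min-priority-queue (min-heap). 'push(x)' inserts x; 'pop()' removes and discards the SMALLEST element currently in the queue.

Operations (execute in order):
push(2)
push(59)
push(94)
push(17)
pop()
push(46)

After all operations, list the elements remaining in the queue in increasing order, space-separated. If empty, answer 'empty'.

Answer: 17 46 59 94

Derivation:
push(2): heap contents = [2]
push(59): heap contents = [2, 59]
push(94): heap contents = [2, 59, 94]
push(17): heap contents = [2, 17, 59, 94]
pop() → 2: heap contents = [17, 59, 94]
push(46): heap contents = [17, 46, 59, 94]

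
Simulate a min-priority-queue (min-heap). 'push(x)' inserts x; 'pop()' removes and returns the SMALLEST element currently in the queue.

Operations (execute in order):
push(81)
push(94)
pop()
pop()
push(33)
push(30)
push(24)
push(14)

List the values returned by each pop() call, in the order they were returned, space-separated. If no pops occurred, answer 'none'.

push(81): heap contents = [81]
push(94): heap contents = [81, 94]
pop() → 81: heap contents = [94]
pop() → 94: heap contents = []
push(33): heap contents = [33]
push(30): heap contents = [30, 33]
push(24): heap contents = [24, 30, 33]
push(14): heap contents = [14, 24, 30, 33]

Answer: 81 94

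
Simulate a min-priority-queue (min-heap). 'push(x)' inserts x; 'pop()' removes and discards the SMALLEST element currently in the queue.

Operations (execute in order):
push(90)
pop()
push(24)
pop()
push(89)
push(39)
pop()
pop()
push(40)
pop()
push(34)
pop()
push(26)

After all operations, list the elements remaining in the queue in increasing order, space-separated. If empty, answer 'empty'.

push(90): heap contents = [90]
pop() → 90: heap contents = []
push(24): heap contents = [24]
pop() → 24: heap contents = []
push(89): heap contents = [89]
push(39): heap contents = [39, 89]
pop() → 39: heap contents = [89]
pop() → 89: heap contents = []
push(40): heap contents = [40]
pop() → 40: heap contents = []
push(34): heap contents = [34]
pop() → 34: heap contents = []
push(26): heap contents = [26]

Answer: 26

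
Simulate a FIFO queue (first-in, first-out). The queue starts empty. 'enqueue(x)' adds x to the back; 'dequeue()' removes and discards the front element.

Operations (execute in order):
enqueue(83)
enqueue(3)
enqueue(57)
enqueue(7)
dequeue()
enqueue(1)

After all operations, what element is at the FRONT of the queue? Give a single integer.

Answer: 3

Derivation:
enqueue(83): queue = [83]
enqueue(3): queue = [83, 3]
enqueue(57): queue = [83, 3, 57]
enqueue(7): queue = [83, 3, 57, 7]
dequeue(): queue = [3, 57, 7]
enqueue(1): queue = [3, 57, 7, 1]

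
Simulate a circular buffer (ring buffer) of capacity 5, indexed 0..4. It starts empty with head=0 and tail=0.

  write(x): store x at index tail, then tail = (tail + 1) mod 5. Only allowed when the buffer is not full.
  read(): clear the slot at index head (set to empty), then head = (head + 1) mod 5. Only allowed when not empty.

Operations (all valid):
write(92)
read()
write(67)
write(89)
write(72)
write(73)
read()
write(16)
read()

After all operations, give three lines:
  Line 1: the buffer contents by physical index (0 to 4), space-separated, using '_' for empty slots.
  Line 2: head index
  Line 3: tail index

Answer: 16 _ _ 72 73
3
1

Derivation:
write(92): buf=[92 _ _ _ _], head=0, tail=1, size=1
read(): buf=[_ _ _ _ _], head=1, tail=1, size=0
write(67): buf=[_ 67 _ _ _], head=1, tail=2, size=1
write(89): buf=[_ 67 89 _ _], head=1, tail=3, size=2
write(72): buf=[_ 67 89 72 _], head=1, tail=4, size=3
write(73): buf=[_ 67 89 72 73], head=1, tail=0, size=4
read(): buf=[_ _ 89 72 73], head=2, tail=0, size=3
write(16): buf=[16 _ 89 72 73], head=2, tail=1, size=4
read(): buf=[16 _ _ 72 73], head=3, tail=1, size=3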